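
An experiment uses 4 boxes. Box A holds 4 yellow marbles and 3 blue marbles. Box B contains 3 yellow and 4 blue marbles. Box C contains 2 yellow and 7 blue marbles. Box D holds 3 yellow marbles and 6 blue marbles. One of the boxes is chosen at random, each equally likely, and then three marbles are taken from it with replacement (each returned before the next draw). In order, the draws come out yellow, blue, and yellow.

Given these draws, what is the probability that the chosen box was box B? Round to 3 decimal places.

Under each hypothesis, the probability of the observed sequence is: P(data | box A) = (4/7)(3/7)(4/7) = 0.13994; P(data | box B) = (3/7)(4/7)(3/7) = 0.10496; P(data | box C) = (2/9)(7/9)(2/9) = 0.038409; P(data | box D) = (3/9)(6/9)(3/9) = 0.074074.
Weighting by the prior gives 1/4 · 0.13994 = 0.034985, 1/4 · 0.10496 = 0.026239, 1/4 · 0.038409 = 0.0096022, 1/4 · 0.074074 = 0.018519; with total 0.089345.
Therefore the posterior P(box B | data) = (0.026239) / (0.089345) = 0.29368.

0.294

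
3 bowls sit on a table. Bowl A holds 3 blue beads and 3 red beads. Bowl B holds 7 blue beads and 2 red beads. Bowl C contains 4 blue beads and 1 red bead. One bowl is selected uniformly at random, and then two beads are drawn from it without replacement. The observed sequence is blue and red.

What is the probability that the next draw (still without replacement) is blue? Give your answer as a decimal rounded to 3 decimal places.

0.744

Compute the likelihood of the observed sequence for each case: P(data | bowl A) = (3/6)(3/5) = 3/10; P(data | bowl B) = (7/9)(2/8) = 7/36; P(data | bowl C) = (4/5)(1/4) = 1/5.
Weighting by the prior gives 1/3 · 3/10 = 1/10, 1/3 · 7/36 = 7/108, 1/3 · 1/5 = 1/15; summing to 25/108.
Dividing through by the total gives posterior P(bowl A | data) = 54/125, P(bowl B | data) = 7/25, P(bowl C | data) = 36/125.
The predictive probability is P(blue next | data) = (1/2)(54/125) + (6/7)(7/25) + (1)(36/125) = 93/125.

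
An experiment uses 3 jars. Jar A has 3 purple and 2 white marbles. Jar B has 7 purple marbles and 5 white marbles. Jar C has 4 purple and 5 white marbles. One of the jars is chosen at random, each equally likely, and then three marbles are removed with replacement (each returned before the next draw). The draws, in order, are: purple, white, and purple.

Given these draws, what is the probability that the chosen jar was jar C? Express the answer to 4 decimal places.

0.2775

The likelihood of the observed sequence under each hypothesis: P(data | jar A) = (3/5)(2/5)(3/5) = 0.144; P(data | jar B) = (7/12)(5/12)(7/12) = 0.14178; P(data | jar C) = (4/9)(5/9)(4/9) = 0.10974.
Multiplying each by its prior: 1/3 · 0.144 = 0.048, 1/3 · 0.14178 = 0.047261, 1/3 · 0.10974 = 0.03658; these sum to 0.13184.
Therefore the posterior P(jar C | data) = (0.03658) / (0.13184) = 0.27745.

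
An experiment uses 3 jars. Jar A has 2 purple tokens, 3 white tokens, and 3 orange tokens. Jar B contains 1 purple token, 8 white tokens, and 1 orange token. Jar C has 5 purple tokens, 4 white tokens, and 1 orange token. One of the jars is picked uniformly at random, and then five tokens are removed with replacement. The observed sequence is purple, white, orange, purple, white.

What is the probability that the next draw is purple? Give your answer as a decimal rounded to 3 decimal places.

The likelihood of the observed sequence under each hypothesis: P(data | jar A) = (2/8)(3/8)(3/8)(2/8)(3/8) = 0.0032959; P(data | jar B) = (1/10)(8/10)(1/10)(1/10)(8/10) = 0.00064; P(data | jar C) = (5/10)(4/10)(1/10)(5/10)(4/10) = 0.004.
Multiplying each by its prior: 1/3 · 0.0032959 = 0.0010986, 1/3 · 0.00064 = 0.00021333, 1/3 · 0.004 = 0.0013333; summing to 0.0026453.
Dividing through by the total gives posterior P(jar A | data) = 0.41532, P(jar B | data) = 0.080646, P(jar C | data) = 0.50404.
Averaging over the posterior, P(purple next | data) = (1/4)(0.41532) + (1/10)(0.080646) + (1/2)(0.50404) = 0.36391.

0.364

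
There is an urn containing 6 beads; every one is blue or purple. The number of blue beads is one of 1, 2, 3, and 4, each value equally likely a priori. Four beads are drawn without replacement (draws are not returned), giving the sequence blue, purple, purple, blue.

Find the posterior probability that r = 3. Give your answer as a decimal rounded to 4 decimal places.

0.4286

Compute the likelihood of the observed sequence for each case: P(data | r = 1) = (1/6)(5/5)(4/4)(0/3) = 0; P(data | r = 2) = (2/6)(4/5)(3/4)(1/3) = 1/15; P(data | r = 3) = (3/6)(3/5)(2/4)(2/3) = 1/10; P(data | r = 4) = (4/6)(2/5)(1/4)(3/3) = 1/15.
Multiplying each by its prior: 1/4 · 0 = 0, 1/4 · 1/15 = 1/60, 1/4 · 1/10 = 1/40, 1/4 · 1/15 = 1/60; these sum to 7/120.
Therefore the posterior P(r = 3 | data) = (1/40) / (7/120) = 3/7.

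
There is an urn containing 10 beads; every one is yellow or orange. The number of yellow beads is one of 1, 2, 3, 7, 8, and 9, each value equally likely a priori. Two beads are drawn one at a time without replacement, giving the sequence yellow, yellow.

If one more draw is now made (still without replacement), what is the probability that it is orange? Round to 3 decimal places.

0.258

For each hypothesis, P(data | H) works out to: P(data | r = 1) = (1/10)(0/9) = 0; P(data | r = 2) = (2/10)(1/9) = 1/45; P(data | r = 3) = (3/10)(2/9) = 1/15; P(data | r = 7) = (7/10)(6/9) = 7/15; P(data | r = 8) = (8/10)(7/9) = 28/45; P(data | r = 9) = (9/10)(8/9) = 4/5.
The prior-weighted likelihoods are 1/6 · 0 = 0, 1/6 · 1/45 = 1/270, 1/6 · 1/15 = 1/90, 1/6 · 7/15 = 7/90, 1/6 · 28/45 = 14/135, 1/6 · 4/5 = 2/15; these sum to 89/270.
Normalising, the posterior is P(r = 1 | data) = 0, P(r = 2 | data) = 1/89, P(r = 3 | data) = 3/89, P(r = 7 | data) = 21/89, P(r = 8 | data) = 28/89, P(r = 9 | data) = 36/89.
Averaging over the posterior, P(orange next | data) = (1)(1/89) + (7/8)(3/89) + (3/8)(21/89) + (1/4)(28/89) + (1/8)(36/89) = 23/89.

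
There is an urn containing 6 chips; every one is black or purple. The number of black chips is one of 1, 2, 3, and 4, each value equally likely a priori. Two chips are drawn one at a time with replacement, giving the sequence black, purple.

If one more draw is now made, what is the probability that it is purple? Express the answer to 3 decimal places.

0.556

The likelihood of the observed sequence under each hypothesis: P(data | r = 1) = (1/6)(5/6) = 5/36; P(data | r = 2) = (2/6)(4/6) = 2/9; P(data | r = 3) = (3/6)(3/6) = 1/4; P(data | r = 4) = (4/6)(2/6) = 2/9.
The prior-weighted likelihoods are 1/4 · 5/36 = 5/144, 1/4 · 2/9 = 1/18, 1/4 · 1/4 = 1/16, 1/4 · 2/9 = 1/18; with total 5/24.
The posterior is then P(r = 1 | data) = 1/6, P(r = 2 | data) = 4/15, P(r = 3 | data) = 3/10, P(r = 4 | data) = 4/15.
Averaging over the posterior, P(purple next | data) = (5/6)(1/6) + (2/3)(4/15) + (1/2)(3/10) + (1/3)(4/15) = 5/9.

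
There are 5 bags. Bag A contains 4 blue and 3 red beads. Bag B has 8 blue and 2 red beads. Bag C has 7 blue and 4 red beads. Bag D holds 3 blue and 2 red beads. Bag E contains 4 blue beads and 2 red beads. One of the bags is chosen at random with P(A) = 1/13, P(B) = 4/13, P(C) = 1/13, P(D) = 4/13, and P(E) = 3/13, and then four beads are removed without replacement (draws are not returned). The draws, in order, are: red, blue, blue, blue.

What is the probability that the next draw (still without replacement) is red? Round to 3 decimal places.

For each hypothesis, P(data | H) works out to: P(data | bag A) = (3/7)(4/6)(3/5)(2/4) = 0.085714; P(data | bag B) = (2/10)(8/9)(7/8)(6/7) = 0.13333; P(data | bag C) = (4/11)(7/10)(6/9)(5/8) = 0.10606; P(data | bag D) = (2/5)(3/4)(2/3)(1/2) = 0.1; P(data | bag E) = (2/6)(4/5)(3/4)(2/3) = 0.13333.
Weighting by the prior gives 1/13 · 0.085714 = 0.0065934, 4/13 · 0.13333 = 0.041026, 1/13 · 0.10606 = 0.0081585, 4/13 · 0.1 = 0.030769, 3/13 · 0.13333 = 0.030769; these sum to 0.11732.
Dividing through by the total gives posterior P(bag A | data) = 0.056202, P(bag B | data) = 0.3497, P(bag C | data) = 0.069543, P(bag D | data) = 0.26228, P(bag E | data) = 0.26228.
So P(red next | data) = Σ P(red next | H) P(H | data) = (2/3)(0.056202) + (1/6)(0.3497) + (3/7)(0.069543) + (1)(0.26228) + (1/2)(0.26228) = 0.51897.

0.519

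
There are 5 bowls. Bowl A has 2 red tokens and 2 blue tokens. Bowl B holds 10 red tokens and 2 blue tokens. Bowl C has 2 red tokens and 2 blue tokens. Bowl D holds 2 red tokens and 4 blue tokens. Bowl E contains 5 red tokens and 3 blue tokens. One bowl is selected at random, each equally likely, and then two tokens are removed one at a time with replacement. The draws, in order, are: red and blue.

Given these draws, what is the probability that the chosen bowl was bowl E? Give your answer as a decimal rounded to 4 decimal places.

0.2139

The likelihood of the observed sequence under each hypothesis: P(data | bowl A) = (2/4)(2/4) = 0.25; P(data | bowl B) = (10/12)(2/12) = 0.13889; P(data | bowl C) = (2/4)(2/4) = 0.25; P(data | bowl D) = (2/6)(4/6) = 0.22222; P(data | bowl E) = (5/8)(3/8) = 0.23438.
Multiplying each by its prior: 1/5 · 0.25 = 0.05, 1/5 · 0.13889 = 0.027778, 1/5 · 0.25 = 0.05, 1/5 · 0.22222 = 0.044444, 1/5 · 0.23438 = 0.046875; these sum to 0.2191.
Hence P(bowl E | data) = (0.046875) / (0.2191) = 0.21395.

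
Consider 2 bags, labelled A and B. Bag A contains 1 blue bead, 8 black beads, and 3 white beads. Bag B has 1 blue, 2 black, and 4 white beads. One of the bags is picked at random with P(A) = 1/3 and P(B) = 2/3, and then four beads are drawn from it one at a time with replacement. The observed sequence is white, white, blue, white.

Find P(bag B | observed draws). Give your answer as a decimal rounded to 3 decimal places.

The likelihood of the observed sequence under each hypothesis: P(data | bag A) = (3/12)(3/12)(1/12)(3/12) = 0.0013021; P(data | bag B) = (4/7)(4/7)(1/7)(4/7) = 0.026656.
Multiplying each by its prior: 1/3 · 0.0013021 = 0.00043403, 2/3 · 0.026656 = 0.01777; these sum to 0.018204.
So P(bag B | data) = (0.01777) / (0.018204) = 0.97616.

0.976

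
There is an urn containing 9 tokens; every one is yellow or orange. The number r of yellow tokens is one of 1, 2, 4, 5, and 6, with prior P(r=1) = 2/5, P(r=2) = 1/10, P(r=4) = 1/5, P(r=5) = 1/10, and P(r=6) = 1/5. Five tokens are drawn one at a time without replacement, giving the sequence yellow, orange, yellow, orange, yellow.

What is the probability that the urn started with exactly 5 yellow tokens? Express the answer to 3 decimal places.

0.231

Compute the likelihood of the observed sequence for each case: P(data | r = 1) = (1/9)(8/8)(0/7) = 0; P(data | r = 2) = (2/9)(7/8)(1/7)(6/6)(0/5) = 0; P(data | r = 4) = (4/9)(5/8)(3/7)(4/6)(2/5) = 2/63; P(data | r = 5) = (5/9)(4/8)(4/7)(3/6)(3/5) = 1/21; P(data | r = 6) = (6/9)(3/8)(5/7)(2/6)(4/5) = 1/21.
Weighting by the prior gives 2/5 · 0 = 0, 1/10 · 0 = 0, 1/5 · 2/63 = 2/315, 1/10 · 1/21 = 1/210, 1/5 · 1/21 = 1/105; summing to 13/630.
So P(r = 5 | data) = (1/210) / (13/630) = 3/13.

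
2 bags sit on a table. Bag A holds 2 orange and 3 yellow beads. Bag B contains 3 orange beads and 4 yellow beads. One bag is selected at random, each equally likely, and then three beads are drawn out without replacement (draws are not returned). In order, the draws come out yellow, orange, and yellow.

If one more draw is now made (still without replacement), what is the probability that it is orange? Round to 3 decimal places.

0.500

For each hypothesis, P(data | H) works out to: P(data | bag A) = (3/5)(2/4)(2/3) = 1/5; P(data | bag B) = (4/7)(3/6)(3/5) = 6/35.
The prior-weighted likelihoods are 1/2 · 1/5 = 1/10, 1/2 · 6/35 = 3/35; with total 13/70.
Dividing through by the total gives posterior P(bag A | data) = 7/13, P(bag B | data) = 6/13.
The predictive probability is P(orange next | data) = (1/2)(7/13) + (1/2)(6/13) = 1/2.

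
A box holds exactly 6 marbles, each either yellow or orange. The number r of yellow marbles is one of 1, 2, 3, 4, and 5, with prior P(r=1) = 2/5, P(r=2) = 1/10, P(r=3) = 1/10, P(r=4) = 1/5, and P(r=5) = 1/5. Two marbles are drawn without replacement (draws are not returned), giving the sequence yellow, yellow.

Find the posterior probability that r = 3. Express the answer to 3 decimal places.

Compute the likelihood of the observed sequence for each case: P(data | r = 1) = (1/6)(0/5) = 0; P(data | r = 2) = (2/6)(1/5) = 1/15; P(data | r = 3) = (3/6)(2/5) = 1/5; P(data | r = 4) = (4/6)(3/5) = 2/5; P(data | r = 5) = (5/6)(4/5) = 2/3.
Multiplying each by its prior: 2/5 · 0 = 0, 1/10 · 1/15 = 1/150, 1/10 · 1/5 = 1/50, 1/5 · 2/5 = 2/25, 1/5 · 2/3 = 2/15; these sum to 6/25.
Therefore the posterior P(r = 3 | data) = (1/50) / (6/25) = 1/12.

0.083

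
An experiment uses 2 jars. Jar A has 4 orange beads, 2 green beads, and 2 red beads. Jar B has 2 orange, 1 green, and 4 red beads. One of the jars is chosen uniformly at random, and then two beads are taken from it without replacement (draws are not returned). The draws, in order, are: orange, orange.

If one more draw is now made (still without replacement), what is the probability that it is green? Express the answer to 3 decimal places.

0.309

For each hypothesis, P(data | H) works out to: P(data | jar A) = (4/8)(3/7) = 3/14; P(data | jar B) = (2/7)(1/6) = 1/21.
The prior-weighted likelihoods are 1/2 · 3/14 = 3/28, 1/2 · 1/21 = 1/42; these sum to 11/84.
Normalising, the posterior is P(jar A | data) = 9/11, P(jar B | data) = 2/11.
The predictive probability is P(green next | data) = (1/3)(9/11) + (1/5)(2/11) = 17/55.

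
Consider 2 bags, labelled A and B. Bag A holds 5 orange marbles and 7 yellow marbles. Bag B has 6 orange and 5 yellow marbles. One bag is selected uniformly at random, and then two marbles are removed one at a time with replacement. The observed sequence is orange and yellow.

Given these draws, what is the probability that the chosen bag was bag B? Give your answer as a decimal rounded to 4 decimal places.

Compute the likelihood of the observed sequence for each case: P(data | bag A) = (5/12)(7/12) = 0.24306; P(data | bag B) = (6/11)(5/11) = 0.24793.
Weighting by the prior gives 1/2 · 0.24306 = 0.12153, 1/2 · 0.24793 = 0.12397; summing to 0.24549.
Therefore the posterior P(bag B | data) = (0.12397) / (0.24549) = 0.50497.

0.5050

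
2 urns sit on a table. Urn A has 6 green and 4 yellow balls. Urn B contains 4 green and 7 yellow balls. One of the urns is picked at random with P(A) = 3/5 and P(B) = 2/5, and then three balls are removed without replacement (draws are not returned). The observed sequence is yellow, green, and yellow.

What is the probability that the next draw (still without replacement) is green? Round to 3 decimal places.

0.534

The likelihood of the observed sequence under each hypothesis: P(data | urn A) = (4/10)(6/9)(3/8) = 0.1; P(data | urn B) = (7/11)(4/10)(6/9) = 0.1697.
Multiplying each by its prior: 3/5 · 0.1 = 0.06, 2/5 · 0.1697 = 0.067879; summing to 0.12788.
The posterior is then P(urn A | data) = 0.46919, P(urn B | data) = 0.53081.
So P(green next | data) = Σ P(green next | H) P(H | data) = (5/7)(0.46919) + (3/8)(0.53081) = 0.53419.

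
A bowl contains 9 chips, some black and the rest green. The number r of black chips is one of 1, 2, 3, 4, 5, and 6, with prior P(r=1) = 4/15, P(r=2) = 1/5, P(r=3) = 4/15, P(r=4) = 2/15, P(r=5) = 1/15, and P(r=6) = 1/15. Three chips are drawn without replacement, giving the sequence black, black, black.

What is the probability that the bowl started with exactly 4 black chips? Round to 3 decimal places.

The likelihood of the observed sequence under each hypothesis: P(data | r = 1) = (1/9)(0/8) = 0; P(data | r = 2) = (2/9)(1/8)(0/7) = 0; P(data | r = 3) = (3/9)(2/8)(1/7) = 1/84; P(data | r = 4) = (4/9)(3/8)(2/7) = 1/21; P(data | r = 5) = (5/9)(4/8)(3/7) = 5/42; P(data | r = 6) = (6/9)(5/8)(4/7) = 5/21.
Weighting by the prior gives 4/15 · 0 = 0, 1/5 · 0 = 0, 4/15 · 1/84 = 1/315, 2/15 · 1/21 = 2/315, 1/15 · 5/42 = 1/126, 1/15 · 5/21 = 1/63; these sum to 1/30.
Hence P(r = 4 | data) = (2/315) / (1/30) = 4/21.

0.190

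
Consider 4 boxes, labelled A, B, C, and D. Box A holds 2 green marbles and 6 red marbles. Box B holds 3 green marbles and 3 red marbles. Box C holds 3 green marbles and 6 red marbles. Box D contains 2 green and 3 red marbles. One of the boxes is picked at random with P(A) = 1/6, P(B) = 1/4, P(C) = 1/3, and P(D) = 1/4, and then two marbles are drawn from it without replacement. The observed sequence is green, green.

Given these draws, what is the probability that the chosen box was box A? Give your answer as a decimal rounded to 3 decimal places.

0.055

Under each hypothesis, the probability of the observed sequence is: P(data | box A) = (2/8)(1/7) = 0.035714; P(data | box B) = (3/6)(2/5) = 0.2; P(data | box C) = (3/9)(2/8) = 0.083333; P(data | box D) = (2/5)(1/4) = 0.1.
Weighting by the prior gives 1/6 · 0.035714 = 0.0059524, 1/4 · 0.2 = 0.05, 1/3 · 0.083333 = 0.027778, 1/4 · 0.1 = 0.025; these sum to 0.10873.
Hence P(box A | data) = (0.0059524) / (0.10873) = 0.054745.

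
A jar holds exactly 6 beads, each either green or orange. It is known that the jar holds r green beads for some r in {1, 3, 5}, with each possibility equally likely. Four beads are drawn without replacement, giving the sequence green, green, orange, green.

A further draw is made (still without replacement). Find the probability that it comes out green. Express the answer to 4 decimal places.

The likelihood of the observed sequence under each hypothesis: P(data | r = 1) = (1/6)(0/5) = 0; P(data | r = 3) = (3/6)(2/5)(3/4)(1/3) = 1/20; P(data | r = 5) = (5/6)(4/5)(1/4)(3/3) = 1/6.
Weighting by the prior gives 1/3 · 0 = 0, 1/3 · 1/20 = 1/60, 1/3 · 1/6 = 1/18; with total 13/180.
Normalising, the posterior is P(r = 1 | data) = 0, P(r = 3 | data) = 3/13, P(r = 5 | data) = 10/13.
So P(green next | data) = Σ P(green next | H) P(H | data) = (0)(3/13) + (1)(10/13) = 10/13.

0.7692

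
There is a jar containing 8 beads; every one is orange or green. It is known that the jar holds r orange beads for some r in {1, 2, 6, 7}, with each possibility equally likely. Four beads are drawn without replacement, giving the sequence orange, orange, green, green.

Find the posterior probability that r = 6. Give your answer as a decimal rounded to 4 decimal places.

0.5000

Under each hypothesis, the probability of the observed sequence is: P(data | r = 1) = (1/8)(0/7) = 0; P(data | r = 2) = (2/8)(1/7)(6/6)(5/5) = 1/28; P(data | r = 6) = (6/8)(5/7)(2/6)(1/5) = 1/28; P(data | r = 7) = (7/8)(6/7)(1/6)(0/5) = 0.
Weighting by the prior gives 1/4 · 0 = 0, 1/4 · 1/28 = 1/112, 1/4 · 1/28 = 1/112, 1/4 · 0 = 0; these sum to 1/56.
Hence P(r = 6 | data) = (1/112) / (1/56) = 1/2.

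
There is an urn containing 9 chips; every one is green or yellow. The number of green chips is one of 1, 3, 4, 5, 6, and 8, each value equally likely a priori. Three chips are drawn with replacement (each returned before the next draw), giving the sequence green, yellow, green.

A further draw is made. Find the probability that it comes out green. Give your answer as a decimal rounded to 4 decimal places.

0.5770

For each hypothesis, P(data | H) works out to: P(data | r = 1) = (1/9)(8/9)(1/9) = 0.010974; P(data | r = 3) = (3/9)(6/9)(3/9) = 0.074074; P(data | r = 4) = (4/9)(5/9)(4/9) = 0.10974; P(data | r = 5) = (5/9)(4/9)(5/9) = 0.13717; P(data | r = 6) = (6/9)(3/9)(6/9) = 0.14815; P(data | r = 8) = (8/9)(1/9)(8/9) = 0.087791.
Multiplying each by its prior: 1/6 · 0.010974 = 0.001829, 1/6 · 0.074074 = 0.012346, 1/6 · 0.10974 = 0.01829, 1/6 · 0.13717 = 0.022862, 1/6 · 0.14815 = 0.024691, 1/6 · 0.087791 = 0.014632; summing to 0.09465.
Normalising, the posterior is P(r = 1 | data) = 0.019324, P(r = 3 | data) = 0.13043, P(r = 4 | data) = 0.19324, P(r = 5 | data) = 0.24155, P(r = 6 | data) = 0.26087, P(r = 8 | data) = 0.15459.
Averaging over the posterior, P(green next | data) = (1/9)(0.019324) + (1/3)(0.13043) + (4/9)(0.19324) + (5/9)(0.24155) + (2/3)(0.26087) + (8/9)(0.15459) = 0.57703.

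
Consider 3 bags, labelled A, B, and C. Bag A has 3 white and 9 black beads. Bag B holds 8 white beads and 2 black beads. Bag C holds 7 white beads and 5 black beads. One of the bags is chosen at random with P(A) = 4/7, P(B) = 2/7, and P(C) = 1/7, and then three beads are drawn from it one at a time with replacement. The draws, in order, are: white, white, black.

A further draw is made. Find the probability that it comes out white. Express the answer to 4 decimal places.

Under each hypothesis, the probability of the observed sequence is: P(data | bag A) = (3/12)(3/12)(9/12) = 0.046875; P(data | bag B) = (8/10)(8/10)(2/10) = 0.128; P(data | bag C) = (7/12)(7/12)(5/12) = 0.14178.
Multiplying each by its prior: 4/7 · 0.046875 = 0.026786, 2/7 · 0.128 = 0.036571, 1/7 · 0.14178 = 0.020255; with total 0.083612.
The posterior is then P(bag A | data) = 0.32036, P(bag B | data) = 0.4374, P(bag C | data) = 0.24225.
So P(white next | data) = Σ P(white next | H) P(H | data) = (1/4)(0.32036) + (4/5)(0.4374) + (7/12)(0.24225) = 0.57132.

0.5713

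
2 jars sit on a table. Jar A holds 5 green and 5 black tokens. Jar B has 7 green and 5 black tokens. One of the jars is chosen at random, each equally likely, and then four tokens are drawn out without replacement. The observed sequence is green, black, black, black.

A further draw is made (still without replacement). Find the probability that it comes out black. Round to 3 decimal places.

For each hypothesis, P(data | H) works out to: P(data | jar A) = (5/10)(5/9)(4/8)(3/7) = 0.059524; P(data | jar B) = (7/12)(5/11)(4/10)(3/9) = 0.035354.
The prior-weighted likelihoods are 1/2 · 0.059524 = 0.029762, 1/2 · 0.035354 = 0.017677; with total 0.047439.
The posterior is then P(jar A | data) = 0.62738, P(jar B | data) = 0.37262.
Averaging over the posterior, P(black next | data) = (1/3)(0.62738) + (1/4)(0.37262) = 0.30228.

0.302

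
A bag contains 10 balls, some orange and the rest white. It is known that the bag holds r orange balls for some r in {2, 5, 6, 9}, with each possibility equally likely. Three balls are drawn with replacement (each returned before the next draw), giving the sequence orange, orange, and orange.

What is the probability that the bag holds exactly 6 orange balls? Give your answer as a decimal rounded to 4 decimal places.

Under each hypothesis, the probability of the observed sequence is: P(data | r = 2) = (2/10)(2/10)(2/10) = 0.008; P(data | r = 5) = (5/10)(5/10)(5/10) = 0.125; P(data | r = 6) = (6/10)(6/10)(6/10) = 0.216; P(data | r = 9) = (9/10)(9/10)(9/10) = 0.729.
Weighting by the prior gives 1/4 · 0.008 = 0.002, 1/4 · 0.125 = 0.03125, 1/4 · 0.216 = 0.054, 1/4 · 0.729 = 0.18225; these sum to 0.2695.
So P(r = 6 | data) = (0.054) / (0.2695) = 0.20037.

0.2004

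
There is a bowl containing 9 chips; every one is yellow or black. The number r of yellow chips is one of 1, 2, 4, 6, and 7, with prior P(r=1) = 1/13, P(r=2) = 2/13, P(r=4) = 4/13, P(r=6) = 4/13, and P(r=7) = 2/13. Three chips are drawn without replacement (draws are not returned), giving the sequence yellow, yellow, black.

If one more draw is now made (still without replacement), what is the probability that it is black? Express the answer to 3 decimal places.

The likelihood of the observed sequence under each hypothesis: P(data | r = 1) = (1/9)(0/8) = 0; P(data | r = 2) = (2/9)(1/8)(7/7) = 0.027778; P(data | r = 4) = (4/9)(3/8)(5/7) = 0.11905; P(data | r = 6) = (6/9)(5/8)(3/7) = 0.17857; P(data | r = 7) = (7/9)(6/8)(2/7) = 0.16667.
Multiplying each by its prior: 1/13 · 0 = 0, 2/13 · 0.027778 = 0.0042735, 4/13 · 0.11905 = 0.03663, 4/13 · 0.17857 = 0.054945, 2/13 · 0.16667 = 0.025641; these sum to 0.12149.
The posterior is then P(r = 1 | data) = 0, P(r = 2 | data) = 0.035176, P(r = 4 | data) = 0.30151, P(r = 6 | data) = 0.45226, P(r = 7 | data) = 0.21106.
The predictive probability is P(black next | data) = (1)(0.035176) + (2/3)(0.30151) + (1/3)(0.45226) + (1/6)(0.21106) = 0.42211.

0.422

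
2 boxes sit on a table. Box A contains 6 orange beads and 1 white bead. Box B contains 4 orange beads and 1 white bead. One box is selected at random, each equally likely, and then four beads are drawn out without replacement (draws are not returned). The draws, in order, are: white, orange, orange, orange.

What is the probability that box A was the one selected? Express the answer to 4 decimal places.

0.4167

For each hypothesis, P(data | H) works out to: P(data | box A) = (1/7)(6/6)(5/5)(4/4) = 1/7; P(data | box B) = (1/5)(4/4)(3/3)(2/2) = 1/5.
Weighting by the prior gives 1/2 · 1/7 = 1/14, 1/2 · 1/5 = 1/10; these sum to 6/35.
So P(box A | data) = (1/14) / (6/35) = 5/12.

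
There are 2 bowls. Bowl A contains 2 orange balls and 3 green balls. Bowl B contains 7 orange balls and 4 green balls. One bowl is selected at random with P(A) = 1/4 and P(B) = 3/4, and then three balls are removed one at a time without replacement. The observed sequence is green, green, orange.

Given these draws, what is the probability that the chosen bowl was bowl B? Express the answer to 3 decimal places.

The likelihood of the observed sequence under each hypothesis: P(data | bowl A) = (3/5)(2/4)(2/3) = 1/5; P(data | bowl B) = (4/11)(3/10)(7/9) = 14/165.
Weighting by the prior gives 1/4 · 1/5 = 1/20, 3/4 · 14/165 = 7/110; summing to 5/44.
By Bayes' rule, P(bowl B | data) = (7/110) / (5/44) = 14/25.

0.560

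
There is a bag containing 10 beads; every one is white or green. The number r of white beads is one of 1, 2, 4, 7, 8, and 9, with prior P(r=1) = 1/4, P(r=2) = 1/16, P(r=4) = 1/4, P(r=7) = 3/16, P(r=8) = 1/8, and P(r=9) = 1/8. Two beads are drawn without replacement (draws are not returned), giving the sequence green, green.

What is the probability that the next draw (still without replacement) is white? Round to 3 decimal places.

Compute the likelihood of the observed sequence for each case: P(data | r = 1) = (9/10)(8/9) = 4/5; P(data | r = 2) = (8/10)(7/9) = 28/45; P(data | r = 4) = (6/10)(5/9) = 1/3; P(data | r = 7) = (3/10)(2/9) = 1/15; P(data | r = 8) = (2/10)(1/9) = 1/45; P(data | r = 9) = (1/10)(0/9) = 0.
Multiplying each by its prior: 1/4 · 4/5 = 1/5, 1/16 · 28/45 = 7/180, 1/4 · 1/3 = 1/12, 3/16 · 1/15 = 1/80, 1/8 · 1/45 = 1/360, 1/8 · 0 = 0; with total 27/80.
Normalising, the posterior is P(r = 1 | data) = 16/27, P(r = 2 | data) = 28/243, P(r = 4 | data) = 20/81, P(r = 7 | data) = 1/27, P(r = 8 | data) = 2/243, P(r = 9 | data) = 0.
Averaging over the posterior, P(white next | data) = (1/8)(16/27) + (1/4)(28/243) + (1/2)(20/81) + (7/8)(1/27) + (1)(2/243) = 173/648.

0.267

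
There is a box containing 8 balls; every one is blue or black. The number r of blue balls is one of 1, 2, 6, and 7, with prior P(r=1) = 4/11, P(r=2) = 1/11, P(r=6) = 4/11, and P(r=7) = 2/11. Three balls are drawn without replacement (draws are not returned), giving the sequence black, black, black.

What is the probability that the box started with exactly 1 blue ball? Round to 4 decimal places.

0.8750

Under each hypothesis, the probability of the observed sequence is: P(data | r = 1) = (7/8)(6/7)(5/6) = 5/8; P(data | r = 2) = (6/8)(5/7)(4/6) = 5/14; P(data | r = 6) = (2/8)(1/7)(0/6) = 0; P(data | r = 7) = (1/8)(0/7) = 0.
Multiplying each by its prior: 4/11 · 5/8 = 5/22, 1/11 · 5/14 = 5/154, 4/11 · 0 = 0, 2/11 · 0 = 0; with total 20/77.
Therefore the posterior P(r = 1 | data) = (5/22) / (20/77) = 7/8.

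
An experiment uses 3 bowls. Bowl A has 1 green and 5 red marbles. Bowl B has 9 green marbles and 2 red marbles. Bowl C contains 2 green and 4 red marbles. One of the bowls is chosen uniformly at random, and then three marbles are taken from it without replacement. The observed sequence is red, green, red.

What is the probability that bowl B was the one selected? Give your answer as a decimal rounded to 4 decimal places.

For each hypothesis, P(data | H) works out to: P(data | bowl A) = (5/6)(1/5)(4/4) = 1/6; P(data | bowl B) = (2/11)(9/10)(1/9) = 1/55; P(data | bowl C) = (4/6)(2/5)(3/4) = 1/5.
The prior-weighted likelihoods are 1/3 · 1/6 = 1/18, 1/3 · 1/55 = 1/165, 1/3 · 1/5 = 1/15; with total 127/990.
Therefore the posterior P(bowl B | data) = (1/165) / (127/990) = 6/127.

0.0472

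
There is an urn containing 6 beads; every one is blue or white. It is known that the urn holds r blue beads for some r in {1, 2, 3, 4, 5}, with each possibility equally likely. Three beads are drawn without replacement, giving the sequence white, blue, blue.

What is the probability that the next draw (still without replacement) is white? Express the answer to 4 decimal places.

0.4000

The likelihood of the observed sequence under each hypothesis: P(data | r = 1) = (5/6)(1/5)(0/4) = 0; P(data | r = 2) = (4/6)(2/5)(1/4) = 1/15; P(data | r = 3) = (3/6)(3/5)(2/4) = 3/20; P(data | r = 4) = (2/6)(4/5)(3/4) = 1/5; P(data | r = 5) = (1/6)(5/5)(4/4) = 1/6.
Multiplying each by its prior: 1/5 · 0 = 0, 1/5 · 1/15 = 1/75, 1/5 · 3/20 = 3/100, 1/5 · 1/5 = 1/25, 1/5 · 1/6 = 1/30; these sum to 7/60.
Dividing through by the total gives posterior P(r = 1 | data) = 0, P(r = 2 | data) = 4/35, P(r = 3 | data) = 9/35, P(r = 4 | data) = 12/35, P(r = 5 | data) = 2/7.
Averaging over the posterior, P(white next | data) = (1)(4/35) + (2/3)(9/35) + (1/3)(12/35) + (0)(2/7) = 2/5.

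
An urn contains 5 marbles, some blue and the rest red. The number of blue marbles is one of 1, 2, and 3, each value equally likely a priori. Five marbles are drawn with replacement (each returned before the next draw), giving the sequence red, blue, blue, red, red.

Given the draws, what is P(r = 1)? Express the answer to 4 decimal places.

Compute the likelihood of the observed sequence for each case: P(data | r = 1) = (4/5)(1/5)(1/5)(4/5)(4/5) = 0.02048; P(data | r = 2) = (3/5)(2/5)(2/5)(3/5)(3/5) = 0.03456; P(data | r = 3) = (2/5)(3/5)(3/5)(2/5)(2/5) = 0.02304.
The prior-weighted likelihoods are 1/3 · 0.02048 = 0.0068267, 1/3 · 0.03456 = 0.01152, 1/3 · 0.02304 = 0.00768; these sum to 0.026027.
Therefore the posterior P(r = 1 | data) = (0.0068267) / (0.026027) = 0.2623.

0.2623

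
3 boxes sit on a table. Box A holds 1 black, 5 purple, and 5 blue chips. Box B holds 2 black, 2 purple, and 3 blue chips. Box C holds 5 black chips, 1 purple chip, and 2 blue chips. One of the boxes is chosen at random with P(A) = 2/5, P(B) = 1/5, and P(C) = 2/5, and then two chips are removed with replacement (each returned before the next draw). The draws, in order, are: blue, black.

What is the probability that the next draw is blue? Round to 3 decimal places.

0.325

Under each hypothesis, the probability of the observed sequence is: P(data | box A) = (5/11)(1/11) = 0.041322; P(data | box B) = (3/7)(2/7) = 0.12245; P(data | box C) = (2/8)(5/8) = 0.15625.
Weighting by the prior gives 2/5 · 0.041322 = 0.016529, 1/5 · 0.12245 = 0.02449, 2/5 · 0.15625 = 0.0625; these sum to 0.10352.
Dividing through by the total gives posterior P(box A | data) = 0.15967, P(box B | data) = 0.23657, P(box C | data) = 0.60376.
The predictive probability is P(blue next | data) = (5/11)(0.15967) + (3/7)(0.23657) + (1/4)(0.60376) = 0.32491.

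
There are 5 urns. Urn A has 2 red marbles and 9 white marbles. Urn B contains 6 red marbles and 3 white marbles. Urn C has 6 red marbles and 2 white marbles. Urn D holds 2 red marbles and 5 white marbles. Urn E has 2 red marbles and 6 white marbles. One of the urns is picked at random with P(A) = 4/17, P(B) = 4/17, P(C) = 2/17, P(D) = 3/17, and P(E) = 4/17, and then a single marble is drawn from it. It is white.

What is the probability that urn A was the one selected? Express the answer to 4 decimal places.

For each hypothesis, P(data | H) works out to: P(data | urn A) = (9/11) = 0.81818; P(data | urn B) = (3/9) = 0.33333; P(data | urn C) = (2/8) = 0.25; P(data | urn D) = (5/7) = 0.71429; P(data | urn E) = (6/8) = 0.75.
Multiplying each by its prior: 4/17 · 0.81818 = 0.19251, 4/17 · 0.33333 = 0.078431, 2/17 · 0.25 = 0.029412, 3/17 · 0.71429 = 0.12605, 4/17 · 0.75 = 0.17647; summing to 0.60288.
So P(urn A | data) = (0.19251) / (0.60288) = 0.31932.

0.3193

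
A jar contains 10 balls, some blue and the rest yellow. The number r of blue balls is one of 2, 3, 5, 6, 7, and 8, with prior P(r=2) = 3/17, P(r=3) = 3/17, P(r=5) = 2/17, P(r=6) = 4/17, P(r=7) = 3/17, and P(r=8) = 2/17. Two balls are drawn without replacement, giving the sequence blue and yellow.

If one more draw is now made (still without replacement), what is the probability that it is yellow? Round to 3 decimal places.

0.483

The likelihood of the observed sequence under each hypothesis: P(data | r = 2) = (2/10)(8/9) = 8/45; P(data | r = 3) = (3/10)(7/9) = 7/30; P(data | r = 5) = (5/10)(5/9) = 5/18; P(data | r = 6) = (6/10)(4/9) = 4/15; P(data | r = 7) = (7/10)(3/9) = 7/30; P(data | r = 8) = (8/10)(2/9) = 8/45.
Multiplying each by its prior: 3/17 · 8/45 = 8/255, 3/17 · 7/30 = 7/170, 2/17 · 5/18 = 5/153, 4/17 · 4/15 = 16/255, 3/17 · 7/30 = 7/170, 2/17 · 8/45 = 16/765; with total 176/765.
Dividing through by the total gives posterior P(r = 2 | data) = 3/22, P(r = 3 | data) = 63/352, P(r = 5 | data) = 25/176, P(r = 6 | data) = 3/11, P(r = 7 | data) = 63/352, P(r = 8 | data) = 1/11.
Averaging over the posterior, P(yellow next | data) = (7/8)(3/22) + (3/4)(63/352) + (1/2)(25/176) + (3/8)(3/11) + (1/4)(63/352) + (1/8)(1/11) = 85/176.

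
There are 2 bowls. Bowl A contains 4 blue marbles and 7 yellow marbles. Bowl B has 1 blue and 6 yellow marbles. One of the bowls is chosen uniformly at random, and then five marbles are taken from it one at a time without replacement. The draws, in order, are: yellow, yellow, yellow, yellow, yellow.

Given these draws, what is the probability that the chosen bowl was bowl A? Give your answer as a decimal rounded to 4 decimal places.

Compute the likelihood of the observed sequence for each case: P(data | bowl A) = (7/11)(6/10)(5/9)(4/8)(3/7) = 1/22; P(data | bowl B) = (6/7)(5/6)(4/5)(3/4)(2/3) = 2/7.
Multiplying each by its prior: 1/2 · 1/22 = 1/44, 1/2 · 2/7 = 1/7; with total 51/308.
Therefore the posterior P(bowl A | data) = (1/44) / (51/308) = 7/51.

0.1373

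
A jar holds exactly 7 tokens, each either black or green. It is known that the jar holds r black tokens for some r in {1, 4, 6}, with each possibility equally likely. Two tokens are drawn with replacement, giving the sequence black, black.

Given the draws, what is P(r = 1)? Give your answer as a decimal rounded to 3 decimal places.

0.019

For each hypothesis, P(data | H) works out to: P(data | r = 1) = (1/7)(1/7) = 1/49; P(data | r = 4) = (4/7)(4/7) = 16/49; P(data | r = 6) = (6/7)(6/7) = 36/49.
Multiplying each by its prior: 1/3 · 1/49 = 1/147, 1/3 · 16/49 = 16/147, 1/3 · 36/49 = 12/49; these sum to 53/147.
By Bayes' rule, P(r = 1 | data) = (1/147) / (53/147) = 1/53.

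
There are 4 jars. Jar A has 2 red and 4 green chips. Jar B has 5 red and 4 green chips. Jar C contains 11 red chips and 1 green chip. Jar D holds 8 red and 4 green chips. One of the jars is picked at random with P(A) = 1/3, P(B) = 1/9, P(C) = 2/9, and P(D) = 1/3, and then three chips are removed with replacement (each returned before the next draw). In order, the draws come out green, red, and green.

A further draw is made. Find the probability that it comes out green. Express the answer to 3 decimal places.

0.532

Under each hypothesis, the probability of the observed sequence is: P(data | jar A) = (4/6)(2/6)(4/6) = 0.14815; P(data | jar B) = (4/9)(5/9)(4/9) = 0.10974; P(data | jar C) = (1/12)(11/12)(1/12) = 0.0063657; P(data | jar D) = (4/12)(8/12)(4/12) = 0.074074.
The prior-weighted likelihoods are 1/3 · 0.14815 = 0.049383, 1/9 · 0.10974 = 0.012193, 2/9 · 0.0063657 = 0.0014146, 1/3 · 0.074074 = 0.024691; these sum to 0.087682.
Dividing through by the total gives posterior P(jar A | data) = 0.5632, P(jar B | data) = 0.13906, P(jar C | data) = 0.016133, P(jar D | data) = 0.2816.
The predictive probability is P(green next | data) = (2/3)(0.5632) + (4/9)(0.13906) + (1/12)(0.016133) + (1/3)(0.2816) = 0.53249.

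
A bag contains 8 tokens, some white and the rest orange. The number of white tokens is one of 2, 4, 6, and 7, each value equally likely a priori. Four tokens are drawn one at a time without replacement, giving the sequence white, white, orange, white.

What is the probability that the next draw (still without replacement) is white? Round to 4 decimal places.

The likelihood of the observed sequence under each hypothesis: P(data | r = 2) = (2/8)(1/7)(6/6)(0/5) = 0; P(data | r = 4) = (4/8)(3/7)(4/6)(2/5) = 2/35; P(data | r = 6) = (6/8)(5/7)(2/6)(4/5) = 1/7; P(data | r = 7) = (7/8)(6/7)(1/6)(5/5) = 1/8.
Weighting by the prior gives 1/4 · 0 = 0, 1/4 · 2/35 = 1/70, 1/4 · 1/7 = 1/28, 1/4 · 1/8 = 1/32; with total 13/160.
Dividing through by the total gives posterior P(r = 2 | data) = 0, P(r = 4 | data) = 16/91, P(r = 6 | data) = 40/91, P(r = 7 | data) = 5/13.
So P(white next | data) = Σ P(white next | H) P(H | data) = (1/4)(16/91) + (3/4)(40/91) + (1)(5/13) = 69/91.

0.7582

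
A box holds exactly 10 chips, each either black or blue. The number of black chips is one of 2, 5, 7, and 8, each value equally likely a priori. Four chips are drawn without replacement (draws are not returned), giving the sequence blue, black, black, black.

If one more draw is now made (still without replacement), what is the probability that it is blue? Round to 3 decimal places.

0.326

Compute the likelihood of the observed sequence for each case: P(data | r = 2) = (8/10)(2/9)(1/8)(0/7) = 0; P(data | r = 5) = (5/10)(5/9)(4/8)(3/7) = 0.059524; P(data | r = 7) = (3/10)(7/9)(6/8)(5/7) = 0.125; P(data | r = 8) = (2/10)(8/9)(7/8)(6/7) = 0.13333.
Weighting by the prior gives 1/4 · 0 = 0, 1/4 · 0.059524 = 0.014881, 1/4 · 0.125 = 0.03125, 1/4 · 0.13333 = 0.033333; with total 0.079464.
The posterior is then P(r = 2 | data) = 0, P(r = 5 | data) = 0.18727, P(r = 7 | data) = 0.39326, P(r = 8 | data) = 0.41948.
Averaging over the posterior, P(blue next | data) = (2/3)(0.18727) + (1/3)(0.39326) + (1/6)(0.41948) = 0.32584.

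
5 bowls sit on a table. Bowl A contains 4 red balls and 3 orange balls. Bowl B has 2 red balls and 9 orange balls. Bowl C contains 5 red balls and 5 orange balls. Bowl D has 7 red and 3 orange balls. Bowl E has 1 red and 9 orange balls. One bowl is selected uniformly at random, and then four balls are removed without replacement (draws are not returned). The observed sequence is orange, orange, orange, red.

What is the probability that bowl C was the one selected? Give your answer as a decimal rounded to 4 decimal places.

The likelihood of the observed sequence under each hypothesis: P(data | bowl A) = (3/7)(2/6)(1/5)(4/4) = 0.028571; P(data | bowl B) = (9/11)(8/10)(7/9)(2/8) = 0.12727; P(data | bowl C) = (5/10)(4/9)(3/8)(5/7) = 0.059524; P(data | bowl D) = (3/10)(2/9)(1/8)(7/7) = 0.0083333; P(data | bowl E) = (9/10)(8/9)(7/8)(1/7) = 0.1.
The prior-weighted likelihoods are 1/5 · 0.028571 = 0.0057143, 1/5 · 0.12727 = 0.025455, 1/5 · 0.059524 = 0.011905, 1/5 · 0.0083333 = 0.0016667, 1/5 · 0.1 = 0.02; these sum to 0.06474.
Therefore the posterior P(bowl C | data) = (0.011905) / (0.06474) = 0.18388.

0.1839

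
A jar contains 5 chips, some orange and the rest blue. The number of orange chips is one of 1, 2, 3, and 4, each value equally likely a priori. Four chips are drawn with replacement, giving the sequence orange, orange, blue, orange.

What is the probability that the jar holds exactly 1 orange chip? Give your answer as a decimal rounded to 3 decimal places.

The likelihood of the observed sequence under each hypothesis: P(data | r = 1) = (1/5)(1/5)(4/5)(1/5) = 0.0064; P(data | r = 2) = (2/5)(2/5)(3/5)(2/5) = 0.0384; P(data | r = 3) = (3/5)(3/5)(2/5)(3/5) = 0.0864; P(data | r = 4) = (4/5)(4/5)(1/5)(4/5) = 0.1024.
Weighting by the prior gives 1/4 · 0.0064 = 0.0016, 1/4 · 0.0384 = 0.0096, 1/4 · 0.0864 = 0.0216, 1/4 · 0.1024 = 0.0256; summing to 0.0584.
Hence P(r = 1 | data) = (0.0016) / (0.0584) = 0.027397.

0.027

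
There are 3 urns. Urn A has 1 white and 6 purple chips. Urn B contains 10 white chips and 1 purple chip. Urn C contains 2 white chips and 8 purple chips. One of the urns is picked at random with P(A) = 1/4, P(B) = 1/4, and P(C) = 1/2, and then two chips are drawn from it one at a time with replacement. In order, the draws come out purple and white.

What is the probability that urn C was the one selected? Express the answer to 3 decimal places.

Under each hypothesis, the probability of the observed sequence is: P(data | urn A) = (6/7)(1/7) = 0.12245; P(data | urn B) = (1/11)(10/11) = 0.082645; P(data | urn C) = (8/10)(2/10) = 0.16.
The prior-weighted likelihoods are 1/4 · 0.12245 = 0.030612, 1/4 · 0.082645 = 0.020661, 1/2 · 0.16 = 0.08; with total 0.13127.
So P(urn C | data) = (0.08) / (0.13127) = 0.60942.

0.609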